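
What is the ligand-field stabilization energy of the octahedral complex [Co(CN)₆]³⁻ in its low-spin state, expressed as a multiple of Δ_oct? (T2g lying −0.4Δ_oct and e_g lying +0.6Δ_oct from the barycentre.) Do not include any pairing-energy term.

-2.4 Δ_oct

Each CN⁻ contributes -1; 6 × (-1) = -6. With overall charge -3, Co is in the +3 oxidation state.
Co is in group 9, so Co³⁺ is d⁶ (9 − 3 = 6).
Configuration: t2g^6 e_g^0.
CFSE = 6(-0.4Δ_oct) + 0(0.6Δ_oct) = -2.4Δ_oct + 0.0Δ_oct = -2.4Δ_oct.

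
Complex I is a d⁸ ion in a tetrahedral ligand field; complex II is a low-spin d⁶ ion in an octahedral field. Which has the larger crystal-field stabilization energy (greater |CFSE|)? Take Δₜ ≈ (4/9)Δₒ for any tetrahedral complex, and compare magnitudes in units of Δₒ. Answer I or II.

II

I: Tetrahedral splitting is small, so the complex is high-spin; e⁴ t₂⁴, CFSE = -0.8Δₜ ≈ -0.36Δₒ.
II: t₂g⁶ eg⁰, CFSE = -2.4Δₒ.
So II has the larger |CFSE|.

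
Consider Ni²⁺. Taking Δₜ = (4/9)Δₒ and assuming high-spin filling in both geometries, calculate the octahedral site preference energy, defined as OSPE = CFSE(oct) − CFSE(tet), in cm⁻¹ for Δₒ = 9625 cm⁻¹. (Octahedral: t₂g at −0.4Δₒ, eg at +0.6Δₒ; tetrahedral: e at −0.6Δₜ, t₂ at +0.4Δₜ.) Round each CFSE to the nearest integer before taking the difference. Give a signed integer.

Group 10 minus oxidation state +2 gives a d⁸ configuration for Ni²⁺.
In an octahedral site d⁸ (HS) is t2g^6 e_g^2, giving CFSE(oct) = -1.2Δₒ = -11550 cm⁻¹.
Tetrahedral e^4 t2^4 gives -0.8Δₜ = -0.8 × (4/9) × 9625 = -3422 cm⁻¹.
OSPE = -11550 − (-3422) = -8128 cm⁻¹.

-8128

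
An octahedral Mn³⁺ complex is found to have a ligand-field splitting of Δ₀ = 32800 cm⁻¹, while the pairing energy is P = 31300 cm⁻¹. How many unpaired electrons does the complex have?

Group 7 minus oxidation state +3 gives a d⁴ configuration for Mn³⁺.
Since Δ₀ = 32800 cm⁻¹ > P = 31300 cm⁻¹, the complex adopts the low-spin configuration.
That gives t₂g⁴ eg⁰.
Unpaired electrons: 2.

2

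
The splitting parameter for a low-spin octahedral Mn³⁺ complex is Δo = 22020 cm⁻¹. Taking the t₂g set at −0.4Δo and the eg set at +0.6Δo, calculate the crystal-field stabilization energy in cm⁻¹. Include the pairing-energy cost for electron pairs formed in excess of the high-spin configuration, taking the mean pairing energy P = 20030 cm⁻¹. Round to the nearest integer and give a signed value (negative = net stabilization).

-15202

Mn³⁺: group 7, so d-count = 7 − 3 = 4.
Electron filling gives t₂g⁴ eg⁰.
CFSE(orbital) = 4×(-0.4Δo) + 0×(0.6Δo) = -1.6Δo; with Δo = 22020 cm⁻¹ that is -35232 cm⁻¹.
Pairing penalty: 1 pair vs 0 in the high-spin reference → 1 extra × P = 20030 cm⁻¹.
Net CFSE = -35232 + 20030 = -15202 cm⁻¹.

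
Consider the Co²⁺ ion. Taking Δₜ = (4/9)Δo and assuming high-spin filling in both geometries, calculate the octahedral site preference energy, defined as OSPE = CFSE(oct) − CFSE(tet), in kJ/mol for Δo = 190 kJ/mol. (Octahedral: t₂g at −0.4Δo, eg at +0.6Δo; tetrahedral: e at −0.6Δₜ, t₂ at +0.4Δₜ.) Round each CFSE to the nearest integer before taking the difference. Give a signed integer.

Co is in group 9, so Co²⁺ is d⁷ (9 − 2 = 7).
In an octahedral site d⁷ (HS) is t₂g⁵ eg², giving CFSE(oct) = -0.8Δo = -152 kJ/mol.
Tetrahedral e⁴ t₂³ gives -1.2Δₜ = -1.2 × (4/9) × 190 = -101 kJ/mol.
OSPE = -152 − (-101) = -51 kJ/mol.

-51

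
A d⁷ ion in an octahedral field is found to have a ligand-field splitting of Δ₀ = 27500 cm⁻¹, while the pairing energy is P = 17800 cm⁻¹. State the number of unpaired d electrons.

With Δ₀ > P the complex is low-spin.
Filling d⁷ accordingly: t₂g⁶ eg¹.
Unpaired electrons: 1.

1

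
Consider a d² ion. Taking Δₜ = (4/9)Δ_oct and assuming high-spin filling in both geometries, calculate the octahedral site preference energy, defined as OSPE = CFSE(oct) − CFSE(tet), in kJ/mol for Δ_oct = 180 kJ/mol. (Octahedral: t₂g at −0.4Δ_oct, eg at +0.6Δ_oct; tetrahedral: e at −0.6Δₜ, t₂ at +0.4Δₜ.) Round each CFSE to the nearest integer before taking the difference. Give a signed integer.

In an octahedral site d² (HS) is t₂g² eg⁰, giving CFSE(oct) = -0.8Δ_oct = -144 kJ/mol.
Tetrahedral: e² t₂⁰, CFSE = 2(−0.6) + 0(+0.4) = -1.2Δₜ = -1.2 × (4/9) × 180 = -96 kJ/mol.
OSPE = -144 − (-96) = -48 kJ/mol.

-48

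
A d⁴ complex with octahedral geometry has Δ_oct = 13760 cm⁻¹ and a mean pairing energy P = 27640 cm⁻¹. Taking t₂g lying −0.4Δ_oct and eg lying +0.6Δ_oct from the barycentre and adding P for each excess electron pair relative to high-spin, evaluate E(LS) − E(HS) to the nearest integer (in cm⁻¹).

In the high-spin limit (t₂g³ eg¹) the orbital term is -0.6Δ_oct = -8256 cm⁻¹, with no excess pairing.
For low-spin the configuration is t₂g⁴ eg⁰: orbital energy -1.6 × 13760 = -22016 cm⁻¹, and 1 additional pair relative to high-spin adds 27640 cm⁻¹, giving 5624 cm⁻¹.
Thus E(LS) − E(HS) = 13880 cm⁻¹.

13880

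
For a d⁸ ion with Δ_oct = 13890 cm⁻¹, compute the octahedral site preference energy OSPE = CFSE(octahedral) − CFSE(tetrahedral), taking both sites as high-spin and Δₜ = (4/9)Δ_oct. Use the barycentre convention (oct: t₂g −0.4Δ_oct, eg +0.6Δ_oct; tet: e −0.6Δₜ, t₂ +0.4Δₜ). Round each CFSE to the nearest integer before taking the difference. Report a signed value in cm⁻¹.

-11729

Octahedral high-spin t2g^6 e_g^2: CFSE = -1.2 × 13890 = -16668 cm⁻¹.
Tetrahedral: e^4 t2^4, CFSE = 4(−0.6) + 4(+0.4) = -0.8Δₜ = -0.8 × (4/9) × 13890 = -4939 cm⁻¹.
OSPE = -16668 − (-4939) = -11729 cm⁻¹.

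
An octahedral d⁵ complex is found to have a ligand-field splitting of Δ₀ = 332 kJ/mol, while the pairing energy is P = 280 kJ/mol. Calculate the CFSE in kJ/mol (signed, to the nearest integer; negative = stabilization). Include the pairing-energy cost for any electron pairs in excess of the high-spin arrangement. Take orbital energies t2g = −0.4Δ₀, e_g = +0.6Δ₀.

Δ₀ > P, so pairing is preferred: the ground state is low-spin.
Configuration: t2g^5 e_g^0.
Orbital CFSE = -2.0Δ₀ = -2.0 × 332 = -664 kJ/mol.
Excess pairs vs high-spin: 2 − 0 = 2; pairing cost = +560 kJ/mol.
Net CFSE = -664 + 560 = -104 kJ/mol.

-104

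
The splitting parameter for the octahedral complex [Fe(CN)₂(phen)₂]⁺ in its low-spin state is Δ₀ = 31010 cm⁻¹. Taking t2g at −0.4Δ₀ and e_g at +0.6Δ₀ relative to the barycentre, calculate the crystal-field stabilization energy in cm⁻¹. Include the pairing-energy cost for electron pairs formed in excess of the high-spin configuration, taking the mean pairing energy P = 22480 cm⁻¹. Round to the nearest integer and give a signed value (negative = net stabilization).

Ligand charges: 2×(-1) from CN⁻ and 2×(+0) from phen sum to -2; with overall charge +1, Fe is +3.
Fe is in group 8, so Fe³⁺ is d⁵ (8 − 3 = 5).
Configuration: t2g^5 e_g^0.
CFSE(orbital) = 5×(-0.4Δ₀) + 0×(0.6Δ₀) = -2.0Δ₀; with Δ₀ = 31010 cm⁻¹ that is -62020 cm⁻¹.
High-spin d⁵ would be t2g^3 e_g^2 with 0 pairs; low-spin has 2, so 2 excess pairs cost +2P = +44960 cm⁻¹.
Overall CFSE = -62020 + 44960 = -17060 cm⁻¹.

-17060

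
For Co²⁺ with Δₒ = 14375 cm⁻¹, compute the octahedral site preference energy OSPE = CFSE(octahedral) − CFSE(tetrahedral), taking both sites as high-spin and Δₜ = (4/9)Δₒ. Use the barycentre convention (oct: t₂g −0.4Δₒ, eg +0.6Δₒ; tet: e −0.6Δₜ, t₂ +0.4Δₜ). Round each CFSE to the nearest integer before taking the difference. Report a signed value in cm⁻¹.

Co sits in group 9; removing 2 electrons leaves Co²⁺ with 9 − 2 = 7 d electrons.
Octahedral high-spin t₂g⁵ eg²: CFSE = -0.8 × 14375 = -11500 cm⁻¹.
In a tetrahedral site the filling is e⁴ t₂³: CFSE(tet) = -1.2Δₜ = -1.2 × (4/9)(14375) = -7667 cm⁻¹.
OSPE = CFSE(oct) − CFSE(tet) = -11500 − (-7667) = -3833 cm⁻¹.

-3833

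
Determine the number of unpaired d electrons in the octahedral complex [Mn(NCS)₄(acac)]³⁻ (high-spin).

Ligand charges: 4×(-1) from NCS⁻ and 1×(-1) from acac⁻ sum to -5; with overall charge -3, Mn is +2.
Mn is in group 7, so Mn²⁺ is d⁵ (7 − 2 = 5).
Configuration: t₂g³ eg², giving 5 unpaired electrons.

5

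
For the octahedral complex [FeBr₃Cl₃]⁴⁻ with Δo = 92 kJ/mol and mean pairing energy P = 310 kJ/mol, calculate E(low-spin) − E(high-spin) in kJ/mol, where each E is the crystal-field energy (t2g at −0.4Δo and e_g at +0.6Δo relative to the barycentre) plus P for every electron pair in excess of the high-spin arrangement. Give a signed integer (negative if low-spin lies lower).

436

Ligand charges: 3×(-1) from Br⁻ and 3×(-1) from Cl⁻ sum to -6; with overall charge -4, Fe is +2.
Fe is in group 8, so Fe²⁺ is d⁶ (8 − 2 = 6).
High-spin d⁶ fills as t2g^4 e_g^2 with CFSE 4(−0.4) + 2(+0.6) = -0.4Δo = -37 kJ/mol.
For low-spin the configuration is t2g^6 e_g^0: orbital energy -2.4 × 92 = -221 kJ/mol, and 2 additional pairs relative to high-spin add 620 kJ/mol, giving 399 kJ/mol.
Thus E(LS) − E(HS) = 436 kJ/mol.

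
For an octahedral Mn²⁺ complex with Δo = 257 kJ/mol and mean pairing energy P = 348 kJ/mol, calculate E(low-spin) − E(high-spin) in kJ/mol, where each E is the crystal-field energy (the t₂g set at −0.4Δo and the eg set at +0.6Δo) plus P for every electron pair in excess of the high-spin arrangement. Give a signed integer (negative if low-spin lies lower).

182

Mn²⁺: group 7, so d-count = 7 − 2 = 5.
In the high-spin limit (t₂g³ eg²) the orbital term is 0.0Δo = 0 kJ/mol, with no excess pairing.
Low-spin: t₂g⁵ eg⁰, orbital CFSE = -2.0Δo = -514 kJ/mol; plus 2 excess pairs × P = +696 kJ/mol; total 182 kJ/mol.
The difference is 182 − (0) = 182 kJ/mol, so high-spin lies lower.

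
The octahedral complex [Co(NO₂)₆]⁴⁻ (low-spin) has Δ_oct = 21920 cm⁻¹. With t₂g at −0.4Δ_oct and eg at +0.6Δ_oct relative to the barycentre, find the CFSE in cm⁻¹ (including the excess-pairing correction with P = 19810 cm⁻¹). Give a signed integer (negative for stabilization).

-19646

Each NO₂⁻ contributes -1; 6 × (-1) = -6. With overall charge -4, Co is in the +2 oxidation state.
Co sits in group 9; removing 2 electrons leaves Co²⁺ with 9 − 2 = 7 d electrons.
The d⁷ electrons fill as t₂g⁶ eg¹.
The orbital stabilization is -1.8Δ_oct = -1.8 × 21920 = -39456 cm⁻¹.
Relative to high-spin t₂g⁵ eg² (2 paired), the low-spin configuration has 1 additional pair, contributing +1 × 19810 = +19810 cm⁻¹.
Net CFSE = -39456 + 19810 = -19646 cm⁻¹.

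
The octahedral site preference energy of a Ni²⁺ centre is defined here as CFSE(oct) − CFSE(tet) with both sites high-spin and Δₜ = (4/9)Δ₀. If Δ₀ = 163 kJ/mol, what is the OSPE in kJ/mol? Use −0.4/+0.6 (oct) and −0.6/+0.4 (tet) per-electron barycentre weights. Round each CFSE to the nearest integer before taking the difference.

-138

Ni²⁺: group 10, so d-count = 10 − 2 = 8.
In an octahedral site d⁸ (HS) is t₂g⁶ eg², giving CFSE(oct) = -1.2Δ₀ = -196 kJ/mol.
In a tetrahedral site the filling is e⁴ t₂⁴: CFSE(tet) = -0.8Δₜ = -0.8 × (4/9)(163) = -58 kJ/mol.
OSPE = -196 − (-58) = -138 kJ/mol.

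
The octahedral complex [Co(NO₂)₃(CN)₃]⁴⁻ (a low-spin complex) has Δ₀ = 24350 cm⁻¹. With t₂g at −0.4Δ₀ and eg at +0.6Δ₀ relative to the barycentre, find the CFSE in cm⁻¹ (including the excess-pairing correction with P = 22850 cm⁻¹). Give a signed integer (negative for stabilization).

-20980

Ligand charges: 3×(-1) from NO₂⁻ and 3×(-1) from CN⁻ sum to -6; with overall charge -4, Co is +2.
Co²⁺: group 9, so d-count = 9 − 2 = 7.
Configuration: t₂g⁶ eg¹.
Orbital CFSE = 6(-0.4) + 1(0.6) = -1.8Δ₀ = -1.8 × 24350 = -43830 cm⁻¹.
Relative to high-spin t₂g⁵ eg² (2 paired), the low-spin configuration has 1 additional pair, contributing +1 × 22850 = +22850 cm⁻¹.
Net CFSE = -43830 + 22850 = -20980 cm⁻¹.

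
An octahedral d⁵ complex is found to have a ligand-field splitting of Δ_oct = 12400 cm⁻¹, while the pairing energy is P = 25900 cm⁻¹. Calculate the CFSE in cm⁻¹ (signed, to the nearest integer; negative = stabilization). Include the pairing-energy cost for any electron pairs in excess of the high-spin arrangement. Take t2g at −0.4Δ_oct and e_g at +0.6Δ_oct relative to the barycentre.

Δ_oct < P, so pairing is avoided: the ground state is high-spin.
Filling d⁵ accordingly: t2g^3 e_g^2.
Orbital CFSE = 0.0Δ_oct = 0.0 × 12400 = 0 cm⁻¹.
High-spin has no excess pairs, so no pairing correction applies.

0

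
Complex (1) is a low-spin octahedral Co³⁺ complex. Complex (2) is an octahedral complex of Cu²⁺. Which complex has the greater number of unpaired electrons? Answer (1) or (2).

(2)

(1): Co³⁺: group 9, so d-count = 9 − 3 = 6; t2g^6 e_g^0 → 0 unpaired.
(2): Cu²⁺: group 11, so d-count = 11 − 2 = 9; For octahedral d⁹ the high- and low-spin configurations coincide; t₂g⁶ eg³ → 1 unpaired.
So (2) has more unpaired electrons.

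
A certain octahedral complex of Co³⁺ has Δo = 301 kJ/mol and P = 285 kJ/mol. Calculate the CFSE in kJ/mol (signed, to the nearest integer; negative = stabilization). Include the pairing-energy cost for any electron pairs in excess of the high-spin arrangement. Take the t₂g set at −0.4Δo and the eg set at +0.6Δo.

Co³⁺: group 9, so d-count = 9 − 3 = 6.
Δo > P, so pairing is preferred: the ground state is low-spin.
That gives t₂g⁶ eg⁰.
Orbital CFSE = -2.4Δo = -2.4 × 301 = -722 kJ/mol.
Excess pairs vs high-spin: 3 − 1 = 2; pairing cost = +570 kJ/mol.
Net CFSE = -722 + 570 = -152 kJ/mol.

-152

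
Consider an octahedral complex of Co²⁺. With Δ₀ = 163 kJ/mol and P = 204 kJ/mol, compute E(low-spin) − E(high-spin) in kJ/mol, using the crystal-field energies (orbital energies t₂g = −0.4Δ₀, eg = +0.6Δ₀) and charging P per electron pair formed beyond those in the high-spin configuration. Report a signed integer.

41

Co sits in group 9; removing 2 electrons leaves Co²⁺ with 9 − 2 = 7 d electrons.
High-spin d⁷ fills as t₂g⁵ eg² with CFSE 5(−0.4) + 2(+0.6) = -0.8Δ₀ = -130 kJ/mol.
Low-spin t₂g⁶ eg¹ gives -1.8Δ₀ = -293 kJ/mol, but forming 1 extra pair costs 1P = 204 kJ/mol, so E(LS) = -293 + 204 = -89 kJ/mol.
Thus E(LS) − E(HS) = 41 kJ/mol.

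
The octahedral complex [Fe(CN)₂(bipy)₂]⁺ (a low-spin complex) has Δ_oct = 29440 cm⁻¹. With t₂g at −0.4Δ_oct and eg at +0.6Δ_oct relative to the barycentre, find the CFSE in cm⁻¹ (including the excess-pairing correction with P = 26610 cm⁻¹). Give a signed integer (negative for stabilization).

-5660

Ligand charges: 2×(-1) from CN⁻ and 2×(+0) from bipy sum to -2; with overall charge +1, Fe is +3.
Fe is in group 8, so Fe³⁺ is d⁵ (8 − 3 = 5).
Electron filling gives t₂g⁵ eg⁰.
The orbital stabilization is -2.0Δ_oct = -2.0 × 29440 = -58880 cm⁻¹.
Relative to high-spin t₂g³ eg² (0 paired), the low-spin configuration has 2 additional pairs, contributing +2 × 26610 = +53220 cm⁻¹.
Net CFSE = -58880 + 53220 = -5660 cm⁻¹.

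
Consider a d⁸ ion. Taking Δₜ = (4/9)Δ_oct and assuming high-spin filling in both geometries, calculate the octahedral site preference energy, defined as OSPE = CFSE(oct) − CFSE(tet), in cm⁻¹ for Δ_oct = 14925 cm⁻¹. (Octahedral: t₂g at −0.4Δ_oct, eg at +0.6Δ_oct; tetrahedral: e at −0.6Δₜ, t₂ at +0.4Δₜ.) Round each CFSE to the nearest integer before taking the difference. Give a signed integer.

-12603

In an octahedral site d⁸ (HS) is t2g^6 e_g^2, giving CFSE(oct) = -1.2Δ_oct = -17910 cm⁻¹.
Tetrahedral e^4 t2^4 gives -0.8Δₜ = -0.8 × (4/9) × 14925 = -5307 cm⁻¹.
OSPE = CFSE(oct) − CFSE(tet) = -17910 − (-5307) = -12603 cm⁻¹.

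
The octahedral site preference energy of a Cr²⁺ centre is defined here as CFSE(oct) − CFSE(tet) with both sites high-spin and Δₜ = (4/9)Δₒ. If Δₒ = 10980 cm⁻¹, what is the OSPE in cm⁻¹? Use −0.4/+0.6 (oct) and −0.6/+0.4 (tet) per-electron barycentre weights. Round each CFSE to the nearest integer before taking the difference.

-4636

Cr sits in group 6; removing 2 electrons leaves Cr²⁺ with 6 − 2 = 4 d electrons.
Octahedral (high-spin): t₂g³ eg¹, CFSE = 3(−0.4) + 1(+0.6) = -0.6Δₒ = -0.6 × 10980 = -6588 cm⁻¹.
Tetrahedral: e² t₂², CFSE = 2(−0.6) + 2(+0.4) = -0.4Δₜ = -0.4 × (4/9) × 10980 = -1952 cm⁻¹.
OSPE = CFSE(oct) − CFSE(tet) = -6588 − (-1952) = -4636 cm⁻¹.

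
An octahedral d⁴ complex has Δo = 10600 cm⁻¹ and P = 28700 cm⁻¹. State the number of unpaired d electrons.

With Δo < P the complex is high-spin.
That gives t₂g³ eg¹.
Unpaired electrons: 4.

4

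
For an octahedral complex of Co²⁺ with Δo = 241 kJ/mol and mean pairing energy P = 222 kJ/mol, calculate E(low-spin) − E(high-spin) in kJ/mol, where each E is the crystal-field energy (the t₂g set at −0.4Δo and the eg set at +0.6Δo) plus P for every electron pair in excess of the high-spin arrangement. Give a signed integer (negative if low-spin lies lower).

Co²⁺: group 9, so d-count = 9 − 2 = 7.
High-spin: t₂g⁵ eg², CFSE = -0.8Δo = -193 kJ/mol.
Low-spin t₂g⁶ eg¹ gives -1.8Δo = -434 kJ/mol, but forming 1 extra pair costs 1P = 222 kJ/mol, so E(LS) = -434 + 222 = -212 kJ/mol.
The difference is -212 − (-193) = -19 kJ/mol, so low-spin lies lower.

-19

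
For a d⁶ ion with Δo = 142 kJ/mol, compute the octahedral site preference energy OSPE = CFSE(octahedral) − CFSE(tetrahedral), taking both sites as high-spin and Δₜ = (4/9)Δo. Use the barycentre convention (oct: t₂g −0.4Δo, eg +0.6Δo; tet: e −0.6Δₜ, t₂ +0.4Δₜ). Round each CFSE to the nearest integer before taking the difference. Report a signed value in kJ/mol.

-19

Octahedral (high-spin): t₂g⁴ eg², CFSE = 4(−0.4) + 2(+0.6) = -0.4Δo = -0.4 × 142 = -57 kJ/mol.
In a tetrahedral site the filling is e³ t₂³: CFSE(tet) = -0.6Δₜ = -0.6 × (4/9)(142) = -38 kJ/mol.
OSPE = -57 − (-38) = -19 kJ/mol.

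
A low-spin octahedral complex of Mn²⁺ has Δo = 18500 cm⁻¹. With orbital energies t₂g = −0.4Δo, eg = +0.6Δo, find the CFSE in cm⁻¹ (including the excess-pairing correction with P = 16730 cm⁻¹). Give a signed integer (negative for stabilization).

Mn²⁺: group 7, so d-count = 7 − 2 = 5.
Electron filling gives t₂g⁵ eg⁰.
The orbital stabilization is -2.0Δo = -2.0 × 18500 = -37000 cm⁻¹.
Relative to high-spin t₂g³ eg² (0 paired), the low-spin configuration has 2 additional pairs, contributing +2 × 16730 = +33460 cm⁻¹.
Combining: -37000 + 33460 = -3540 cm⁻¹.

-3540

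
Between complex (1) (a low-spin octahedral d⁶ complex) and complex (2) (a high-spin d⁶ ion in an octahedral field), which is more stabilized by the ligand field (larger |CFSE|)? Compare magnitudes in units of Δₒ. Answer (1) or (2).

(1): t₂g⁶ eg⁰, CFSE = -2.4Δₒ.
(2): t2g^4 e_g^2, CFSE = -0.4Δₒ.
So (1) has the larger |CFSE|.

(1)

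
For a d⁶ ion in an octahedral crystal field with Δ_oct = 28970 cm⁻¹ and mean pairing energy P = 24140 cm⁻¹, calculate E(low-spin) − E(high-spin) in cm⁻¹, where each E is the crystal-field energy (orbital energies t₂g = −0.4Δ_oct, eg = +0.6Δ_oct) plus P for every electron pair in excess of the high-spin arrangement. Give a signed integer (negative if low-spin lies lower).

In the high-spin limit (t₂g⁴ eg²) the orbital term is -0.4Δ_oct = -11588 cm⁻¹, with no excess pairing.
For low-spin the configuration is t₂g⁶ eg⁰: orbital energy -2.4 × 28970 = -69528 cm⁻¹, and 2 additional pairs relative to high-spin add 48280 cm⁻¹, giving -21248 cm⁻¹.
Thus E(LS) − E(HS) = -9660 cm⁻¹.

-9660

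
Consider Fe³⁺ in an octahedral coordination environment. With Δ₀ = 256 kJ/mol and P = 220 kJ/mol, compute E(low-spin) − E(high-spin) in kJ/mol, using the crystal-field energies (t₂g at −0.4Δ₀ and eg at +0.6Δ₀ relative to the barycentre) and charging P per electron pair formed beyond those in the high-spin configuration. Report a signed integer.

Group 8 minus oxidation state +3 gives a d⁵ configuration for Fe³⁺.
High-spin: t₂g³ eg², CFSE = 0.0Δ₀ = 0 kJ/mol.
Low-spin t₂g⁵ eg⁰ gives -2.0Δ₀ = -512 kJ/mol, but forming 2 extra pairs costs 2P = 440 kJ/mol, so E(LS) = -512 + 440 = -72 kJ/mol.
E(LS) − E(HS) = -72 − (0) = -72 kJ/mol.

-72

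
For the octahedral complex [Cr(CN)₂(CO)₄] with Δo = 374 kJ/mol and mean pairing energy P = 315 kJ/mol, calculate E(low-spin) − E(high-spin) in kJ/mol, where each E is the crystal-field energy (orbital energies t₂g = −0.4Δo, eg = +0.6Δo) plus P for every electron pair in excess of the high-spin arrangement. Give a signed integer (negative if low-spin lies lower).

Ligand charges: 2×(-1) from CN⁻ and 4×(+0) from CO sum to -2; with overall charge +0, Cr is +2.
Cr²⁺: group 6, so d-count = 6 − 2 = 4.
High-spin: t₂g³ eg¹, CFSE = -0.6Δo = -224 kJ/mol.
Low-spin: t₂g⁴ eg⁰, orbital CFSE = -1.6Δo = -598 kJ/mol; plus 1 excess pair × P = +315 kJ/mol; total -283 kJ/mol.
E(LS) − E(HS) = -283 − (-224) = -59 kJ/mol.

-59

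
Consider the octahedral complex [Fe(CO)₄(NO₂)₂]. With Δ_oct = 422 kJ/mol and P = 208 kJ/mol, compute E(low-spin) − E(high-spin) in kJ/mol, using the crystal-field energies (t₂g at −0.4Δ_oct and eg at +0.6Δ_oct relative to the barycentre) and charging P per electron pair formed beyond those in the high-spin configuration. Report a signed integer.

-428

Ligand charges: 4×(+0) from CO and 2×(-1) from NO₂⁻ sum to -2; with overall charge +0, Fe is +2.
Fe²⁺: group 8, so d-count = 8 − 2 = 6.
High-spin d⁶ fills as t₂g⁴ eg² with CFSE 4(−0.4) + 2(+0.6) = -0.4Δ_oct = -169 kJ/mol.
For low-spin the configuration is t₂g⁶ eg⁰: orbital energy -2.4 × 422 = -1013 kJ/mol, and 2 additional pairs relative to high-spin add 416 kJ/mol, giving -597 kJ/mol.
The difference is -597 − (-169) = -428 kJ/mol, so low-spin lies lower.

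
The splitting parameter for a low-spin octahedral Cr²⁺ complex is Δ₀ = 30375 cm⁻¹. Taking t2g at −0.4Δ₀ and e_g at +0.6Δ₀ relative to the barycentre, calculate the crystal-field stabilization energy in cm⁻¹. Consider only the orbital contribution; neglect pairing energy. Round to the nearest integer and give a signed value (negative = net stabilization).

-48600

Cr is in group 6, so Cr²⁺ is d⁴ (6 − 2 = 4).
Configuration: t2g^4 e_g^0.
The orbital stabilization is -1.6Δ₀ = -1.6 × 30375 = -48600 cm⁻¹.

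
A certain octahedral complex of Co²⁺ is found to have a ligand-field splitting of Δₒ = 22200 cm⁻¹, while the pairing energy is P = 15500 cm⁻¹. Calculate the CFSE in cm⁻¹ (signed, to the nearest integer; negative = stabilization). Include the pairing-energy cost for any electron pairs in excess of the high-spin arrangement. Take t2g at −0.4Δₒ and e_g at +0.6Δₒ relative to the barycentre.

Co²⁺: group 9, so d-count = 9 − 2 = 7.
Here Δₒ > P (22200 > 15500), so the low-spin state is favoured.
Configuration: t2g^6 e_g^1.
Orbital CFSE = -1.8Δₒ = -1.8 × 22200 = -39960 cm⁻¹.
Excess pairs vs high-spin: 3 − 2 = 1; pairing cost = +15500 cm⁻¹.
Net CFSE = -39960 + 15500 = -24460 cm⁻¹.

-24460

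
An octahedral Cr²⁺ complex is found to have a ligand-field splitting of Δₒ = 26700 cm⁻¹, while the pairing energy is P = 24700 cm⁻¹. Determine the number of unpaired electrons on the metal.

2

Group 6 minus oxidation state +2 gives a d⁴ configuration for Cr²⁺.
With Δₒ > P the complex is low-spin.
Configuration: t2g^4 e_g^0.
Unpaired electrons: 2.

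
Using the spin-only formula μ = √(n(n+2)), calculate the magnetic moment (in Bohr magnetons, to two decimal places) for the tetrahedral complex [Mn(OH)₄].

3.87 Bohr magnetons

Each OH⁻ contributes -1; 4 × (-1) = -4. With overall charge +0, Mn is in the +4 oxidation state.
Group 7 minus oxidation state +4 gives a d³ configuration for Mn⁴⁺.
With tetrahedral geometry the complex is necessarily high-spin.
Configuration: e^2 t2^1 → 3 unpaired electrons.
μ(spin-only) = √[3(3+2)] = √15 ≈ 3.87 Bohr magnetons.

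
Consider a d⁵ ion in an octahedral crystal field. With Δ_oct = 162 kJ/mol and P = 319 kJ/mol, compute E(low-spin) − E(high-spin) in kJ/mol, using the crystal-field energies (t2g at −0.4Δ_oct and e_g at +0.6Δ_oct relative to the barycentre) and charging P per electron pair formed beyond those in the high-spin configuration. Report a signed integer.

In the high-spin limit (t2g^3 e_g^2) the orbital term is 0.0Δ_oct = 0 kJ/mol, with no excess pairing.
For low-spin the configuration is t2g^5 e_g^0: orbital energy -2.0 × 162 = -324 kJ/mol, and 2 additional pairs relative to high-spin add 638 kJ/mol, giving 314 kJ/mol.
Thus E(LS) − E(HS) = 314 kJ/mol.

314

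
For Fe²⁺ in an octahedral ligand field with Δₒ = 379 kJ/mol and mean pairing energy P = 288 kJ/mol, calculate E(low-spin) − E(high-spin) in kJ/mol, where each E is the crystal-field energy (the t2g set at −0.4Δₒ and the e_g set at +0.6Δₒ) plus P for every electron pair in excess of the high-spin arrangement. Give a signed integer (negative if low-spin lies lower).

Fe sits in group 8; removing 2 electrons leaves Fe²⁺ with 8 − 2 = 6 d electrons.
High-spin: t2g^4 e_g^2, CFSE = -0.4Δₒ = -152 kJ/mol.
Low-spin t2g^6 e_g^0 gives -2.4Δₒ = -910 kJ/mol, but forming 2 extra pairs costs 2P = 576 kJ/mol, so E(LS) = -910 + 576 = -334 kJ/mol.
Thus E(LS) − E(HS) = -182 kJ/mol.

-182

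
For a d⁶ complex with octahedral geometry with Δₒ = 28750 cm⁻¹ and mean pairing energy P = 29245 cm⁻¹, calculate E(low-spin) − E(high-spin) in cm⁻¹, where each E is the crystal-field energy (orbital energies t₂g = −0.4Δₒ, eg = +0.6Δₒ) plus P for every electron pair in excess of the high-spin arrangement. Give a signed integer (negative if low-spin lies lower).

High-spin: t₂g⁴ eg², CFSE = -0.4Δₒ = -11500 cm⁻¹.
Low-spin t₂g⁶ eg⁰ gives -2.4Δₒ = -69000 cm⁻¹, but forming 2 extra pairs costs 2P = 58490 cm⁻¹, so E(LS) = -69000 + 58490 = -10510 cm⁻¹.
The difference is -10510 − (-11500) = 990 cm⁻¹, so high-spin lies lower.

990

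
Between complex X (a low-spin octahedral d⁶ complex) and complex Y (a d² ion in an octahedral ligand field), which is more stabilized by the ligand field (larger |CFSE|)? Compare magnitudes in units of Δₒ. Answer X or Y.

X

X: t₂g⁶ eg⁰, CFSE = -2.4Δₒ.
Y: For octahedral d² the high- and low-spin configurations coincide; t₂g² eg⁰, CFSE = -0.8Δₒ.
So X has the larger |CFSE|.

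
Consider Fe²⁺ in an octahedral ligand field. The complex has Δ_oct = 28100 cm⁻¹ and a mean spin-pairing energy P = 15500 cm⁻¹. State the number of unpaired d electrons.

Fe²⁺: group 8, so d-count = 8 − 2 = 6.
With Δ_oct > P the complex is low-spin.
Configuration: t₂g⁶ eg⁰.
Unpaired electrons: 0.

0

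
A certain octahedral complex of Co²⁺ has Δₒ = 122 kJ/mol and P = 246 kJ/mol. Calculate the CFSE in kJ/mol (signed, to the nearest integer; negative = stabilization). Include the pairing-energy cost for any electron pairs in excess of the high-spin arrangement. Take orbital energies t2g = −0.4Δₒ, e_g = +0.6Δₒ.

-98

Co is in group 9, so Co²⁺ is d⁷ (9 − 2 = 7).
Since Δₒ = 122 kJ/mol < P = 246 kJ/mol, the complex adopts the high-spin configuration.
Filling d⁷ accordingly: t2g^5 e_g^2.
Orbital CFSE = -0.8Δₒ = -0.8 × 122 = -98 kJ/mol.
High-spin has no excess pairs, so no pairing correction applies.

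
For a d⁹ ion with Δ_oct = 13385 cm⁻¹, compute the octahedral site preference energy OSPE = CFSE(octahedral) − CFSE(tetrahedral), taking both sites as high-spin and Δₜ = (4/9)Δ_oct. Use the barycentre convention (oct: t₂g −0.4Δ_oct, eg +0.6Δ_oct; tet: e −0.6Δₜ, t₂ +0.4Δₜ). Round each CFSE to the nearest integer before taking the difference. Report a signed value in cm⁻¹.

Octahedral (high-spin): t₂g⁶ eg³, CFSE = 6(−0.4) + 3(+0.6) = -0.6Δ_oct = -0.6 × 13385 = -8031 cm⁻¹.
Tetrahedral e⁴ t₂⁵ gives -0.4Δₜ = -0.4 × (4/9) × 13385 = -2380 cm⁻¹.
Subtracting, OSPE = -8031 − (-2380) = -5651 cm⁻¹.

-5651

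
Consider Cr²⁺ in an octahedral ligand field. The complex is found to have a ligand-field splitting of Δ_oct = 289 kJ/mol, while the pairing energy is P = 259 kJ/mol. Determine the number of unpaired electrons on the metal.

2

Cr²⁺: group 6, so d-count = 6 − 2 = 4.
Here Δ_oct > P (289 > 259), so the low-spin state is favoured.
Filling d⁴ accordingly: t₂g⁴ eg⁰.
Unpaired electrons: 2.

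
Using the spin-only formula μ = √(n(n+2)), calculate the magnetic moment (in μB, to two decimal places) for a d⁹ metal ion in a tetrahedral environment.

With tetrahedral geometry the complex is necessarily high-spin.
Configuration: e^4 t2^5 → 1 unpaired electron.
μ(spin-only) = √[1(1+2)] = √3 ≈ 1.73 μB.

1.73 μB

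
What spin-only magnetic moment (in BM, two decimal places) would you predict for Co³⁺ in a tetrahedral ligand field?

4.90 BM

Co³⁺: group 9, so d-count = 9 − 3 = 6.
Tetrahedral fields are weak (Δₜ ≈ 4/9 Δₒ), so electrons fill high-spin.
Configuration: e³ t₂³ → 4 unpaired electrons.
μ(spin-only) = √[4(4+2)] = √24 ≈ 4.90 BM.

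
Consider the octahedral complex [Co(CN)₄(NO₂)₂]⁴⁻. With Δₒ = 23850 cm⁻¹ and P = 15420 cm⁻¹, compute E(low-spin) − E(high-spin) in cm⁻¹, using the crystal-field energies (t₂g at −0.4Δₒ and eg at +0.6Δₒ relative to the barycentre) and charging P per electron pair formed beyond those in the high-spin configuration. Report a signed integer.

Ligand charges: 4×(-1) from CN⁻ and 2×(-1) from NO₂⁻ sum to -6; with overall charge -4, Co is +2.
Co is in group 9, so Co²⁺ is d⁷ (9 − 2 = 7).
High-spin d⁷ fills as t₂g⁵ eg² with CFSE 5(−0.4) + 2(+0.6) = -0.8Δₒ = -19080 cm⁻¹.
For low-spin the configuration is t₂g⁶ eg¹: orbital energy -1.8 × 23850 = -42930 cm⁻¹, and 1 additional pair relative to high-spin adds 15420 cm⁻¹, giving -27510 cm⁻¹.
E(LS) − E(HS) = -27510 − (-19080) = -8430 cm⁻¹.

-8430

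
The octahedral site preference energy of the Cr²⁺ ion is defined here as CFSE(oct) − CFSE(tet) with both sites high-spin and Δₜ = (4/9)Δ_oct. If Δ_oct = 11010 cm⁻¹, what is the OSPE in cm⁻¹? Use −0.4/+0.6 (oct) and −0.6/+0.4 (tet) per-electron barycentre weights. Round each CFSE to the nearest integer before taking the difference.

Cr sits in group 6; removing 2 electrons leaves Cr²⁺ with 6 − 2 = 4 d electrons.
In an octahedral site d⁴ (HS) is t2g^3 e_g^1, giving CFSE(oct) = -0.6Δ_oct = -6606 cm⁻¹.
Tetrahedral e^2 t2^2 gives -0.4Δₜ = -0.4 × (4/9) × 11010 = -1957 cm⁻¹.
OSPE = -6606 − (-1957) = -4649 cm⁻¹.

-4649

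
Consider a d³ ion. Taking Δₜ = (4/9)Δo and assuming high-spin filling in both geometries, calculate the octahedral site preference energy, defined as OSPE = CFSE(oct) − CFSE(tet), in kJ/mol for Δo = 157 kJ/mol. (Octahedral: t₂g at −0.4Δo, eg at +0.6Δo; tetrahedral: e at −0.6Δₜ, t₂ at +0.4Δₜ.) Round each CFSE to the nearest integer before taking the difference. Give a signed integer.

-132

In an octahedral site d³ (HS) is t₂g³ eg⁰, giving CFSE(oct) = -1.2Δo = -188 kJ/mol.
Tetrahedral e² t₂¹ gives -0.8Δₜ = -0.8 × (4/9) × 157 = -56 kJ/mol.
Subtracting, OSPE = -188 − (-56) = -132 kJ/mol.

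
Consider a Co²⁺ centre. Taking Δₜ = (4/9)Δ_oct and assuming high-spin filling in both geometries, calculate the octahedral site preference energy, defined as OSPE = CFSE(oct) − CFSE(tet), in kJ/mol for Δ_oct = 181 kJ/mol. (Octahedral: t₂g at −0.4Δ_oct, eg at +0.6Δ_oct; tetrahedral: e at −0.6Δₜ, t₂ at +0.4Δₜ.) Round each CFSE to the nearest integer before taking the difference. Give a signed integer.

-48

Co is in group 9, so Co²⁺ is d⁷ (9 − 2 = 7).
In an octahedral site d⁷ (HS) is t₂g⁵ eg², giving CFSE(oct) = -0.8Δ_oct = -145 kJ/mol.
Tetrahedral: e⁴ t₂³, CFSE = 4(−0.6) + 3(+0.4) = -1.2Δₜ = -1.2 × (4/9) × 181 = -97 kJ/mol.
OSPE = CFSE(oct) − CFSE(tet) = -145 − (-97) = -48 kJ/mol.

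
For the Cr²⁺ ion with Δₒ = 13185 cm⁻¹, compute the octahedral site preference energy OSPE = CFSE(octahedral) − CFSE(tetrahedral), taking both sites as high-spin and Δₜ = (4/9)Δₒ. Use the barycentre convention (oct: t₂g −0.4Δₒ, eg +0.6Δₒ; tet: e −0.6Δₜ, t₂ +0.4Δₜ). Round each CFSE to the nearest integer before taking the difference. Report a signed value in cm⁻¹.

-5567

Group 6 minus oxidation state +2 gives a d⁴ configuration for Cr²⁺.
Octahedral (high-spin): t2g^3 e_g^1, CFSE = 3(−0.4) + 1(+0.6) = -0.6Δₒ = -0.6 × 13185 = -7911 cm⁻¹.
Tetrahedral: e^2 t2^2, CFSE = 2(−0.6) + 2(+0.4) = -0.4Δₜ = -0.4 × (4/9) × 13185 = -2344 cm⁻¹.
OSPE = CFSE(oct) − CFSE(tet) = -7911 − (-2344) = -5567 cm⁻¹.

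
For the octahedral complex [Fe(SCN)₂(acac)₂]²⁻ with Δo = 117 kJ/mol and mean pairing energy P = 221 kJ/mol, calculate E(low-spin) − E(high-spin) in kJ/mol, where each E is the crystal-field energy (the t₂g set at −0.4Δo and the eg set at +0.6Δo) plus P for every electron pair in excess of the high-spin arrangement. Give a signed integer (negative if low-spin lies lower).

Ligand charges: 2×(-1) from SCN⁻ and 2×(-1) from acac⁻ sum to -4; with overall charge -2, Fe is +2.
Group 8 minus oxidation state +2 gives a d⁶ configuration for Fe²⁺.
High-spin d⁶ fills as t₂g⁴ eg² with CFSE 4(−0.4) + 2(+0.6) = -0.4Δo = -47 kJ/mol.
For low-spin the configuration is t₂g⁶ eg⁰: orbital energy -2.4 × 117 = -281 kJ/mol, and 2 additional pairs relative to high-spin add 442 kJ/mol, giving 161 kJ/mol.
Thus E(LS) − E(HS) = 208 kJ/mol.

208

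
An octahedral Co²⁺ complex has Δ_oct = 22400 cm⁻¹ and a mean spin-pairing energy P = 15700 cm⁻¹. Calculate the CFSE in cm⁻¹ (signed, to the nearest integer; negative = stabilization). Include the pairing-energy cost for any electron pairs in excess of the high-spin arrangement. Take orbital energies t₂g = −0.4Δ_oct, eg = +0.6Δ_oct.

-24620

Group 9 minus oxidation state +2 gives a d⁷ configuration for Co²⁺.
Δ_oct > P, so pairing is preferred: the ground state is low-spin.
Configuration: t₂g⁶ eg¹.
Orbital CFSE = -1.8Δ_oct = -1.8 × 22400 = -40320 cm⁻¹.
Excess pairs vs high-spin: 3 − 2 = 1; pairing cost = +15700 cm⁻¹.
Net CFSE = -40320 + 15700 = -24620 cm⁻¹.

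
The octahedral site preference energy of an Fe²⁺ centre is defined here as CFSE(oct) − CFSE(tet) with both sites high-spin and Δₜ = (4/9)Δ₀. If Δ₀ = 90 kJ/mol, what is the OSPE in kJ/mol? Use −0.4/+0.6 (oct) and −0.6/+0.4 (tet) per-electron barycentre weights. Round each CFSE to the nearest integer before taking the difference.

-12

Group 8 minus oxidation state +2 gives a d⁶ configuration for Fe²⁺.
Octahedral (high-spin): t₂g⁴ eg², CFSE = 4(−0.4) + 2(+0.6) = -0.4Δ₀ = -0.4 × 90 = -36 kJ/mol.
Tetrahedral e³ t₂³ gives -0.6Δₜ = -0.6 × (4/9) × 90 = -24 kJ/mol.
OSPE = CFSE(oct) − CFSE(tet) = -36 − (-24) = -12 kJ/mol.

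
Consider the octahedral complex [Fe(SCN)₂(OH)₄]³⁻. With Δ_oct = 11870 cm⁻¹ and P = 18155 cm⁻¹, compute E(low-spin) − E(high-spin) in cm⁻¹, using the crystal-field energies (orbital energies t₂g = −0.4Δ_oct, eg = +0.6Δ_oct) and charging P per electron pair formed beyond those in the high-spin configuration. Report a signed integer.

12570

Ligand charges: 2×(-1) from SCN⁻ and 4×(-1) from OH⁻ sum to -6; with overall charge -3, Fe is +3.
Fe³⁺: group 8, so d-count = 8 − 3 = 5.
In the high-spin limit (t₂g³ eg²) the orbital term is 0.0Δ_oct = 0 cm⁻¹, with no excess pairing.
Low-spin t₂g⁵ eg⁰ gives -2.0Δ_oct = -23740 cm⁻¹, but forming 2 extra pairs costs 2P = 36310 cm⁻¹, so E(LS) = -23740 + 36310 = 12570 cm⁻¹.
The difference is 12570 − (0) = 12570 cm⁻¹, so high-spin lies lower.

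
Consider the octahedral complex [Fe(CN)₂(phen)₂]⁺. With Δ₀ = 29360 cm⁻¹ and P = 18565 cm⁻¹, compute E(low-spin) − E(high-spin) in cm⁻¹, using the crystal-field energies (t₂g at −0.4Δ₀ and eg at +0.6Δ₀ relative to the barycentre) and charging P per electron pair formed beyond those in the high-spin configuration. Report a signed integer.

-21590

Ligand charges: 2×(-1) from CN⁻ and 2×(+0) from phen sum to -2; with overall charge +1, Fe is +3.
Group 8 minus oxidation state +3 gives a d⁵ configuration for Fe³⁺.
High-spin d⁵ fills as t₂g³ eg² with CFSE 3(−0.4) + 2(+0.6) = 0.0Δ₀ = 0 cm⁻¹.
For low-spin the configuration is t₂g⁵ eg⁰: orbital energy -2.0 × 29360 = -58720 cm⁻¹, and 2 additional pairs relative to high-spin add 37130 cm⁻¹, giving -21590 cm⁻¹.
Thus E(LS) − E(HS) = -21590 cm⁻¹.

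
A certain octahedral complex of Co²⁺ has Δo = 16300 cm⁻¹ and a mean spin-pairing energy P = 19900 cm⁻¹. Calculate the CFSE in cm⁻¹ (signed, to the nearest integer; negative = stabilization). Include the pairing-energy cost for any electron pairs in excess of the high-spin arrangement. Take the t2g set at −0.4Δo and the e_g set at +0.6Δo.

Group 9 minus oxidation state +2 gives a d⁷ configuration for Co²⁺.
Since Δo = 16300 cm⁻¹ < P = 19900 cm⁻¹, the complex adopts the high-spin configuration.
Configuration: t2g^5 e_g^2.
Orbital CFSE = -0.8Δo = -0.8 × 16300 = -13040 cm⁻¹.
High-spin has no excess pairs, so no pairing correction applies.

-13040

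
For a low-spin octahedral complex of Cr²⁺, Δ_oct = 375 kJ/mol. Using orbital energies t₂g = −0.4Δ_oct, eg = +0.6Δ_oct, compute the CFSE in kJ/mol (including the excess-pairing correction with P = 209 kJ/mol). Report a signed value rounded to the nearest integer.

Cr sits in group 6; removing 2 electrons leaves Cr²⁺ with 6 − 2 = 4 d electrons.
Electron filling gives t₂g⁴ eg⁰.
CFSE(orbital) = 4×(-0.4Δ_oct) + 0×(0.6Δ_oct) = -1.6Δ_oct; with Δ_oct = 375 kJ/mol that is -600 kJ/mol.
Relative to high-spin t₂g³ eg¹ (0 paired), the low-spin configuration has 1 additional pair, contributing +1 × 209 = +209 kJ/mol.
Net CFSE = -600 + 209 = -391 kJ/mol.

-391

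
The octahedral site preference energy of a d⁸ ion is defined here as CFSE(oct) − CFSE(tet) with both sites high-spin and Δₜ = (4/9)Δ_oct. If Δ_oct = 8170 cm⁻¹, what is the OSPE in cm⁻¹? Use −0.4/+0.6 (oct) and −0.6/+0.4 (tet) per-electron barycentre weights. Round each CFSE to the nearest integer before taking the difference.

Octahedral high-spin t2g^6 e_g^2: CFSE = -1.2 × 8170 = -9804 cm⁻¹.
Tetrahedral e^4 t2^4 gives -0.8Δₜ = -0.8 × (4/9) × 8170 = -2905 cm⁻¹.
OSPE = -9804 − (-2905) = -6899 cm⁻¹.

-6899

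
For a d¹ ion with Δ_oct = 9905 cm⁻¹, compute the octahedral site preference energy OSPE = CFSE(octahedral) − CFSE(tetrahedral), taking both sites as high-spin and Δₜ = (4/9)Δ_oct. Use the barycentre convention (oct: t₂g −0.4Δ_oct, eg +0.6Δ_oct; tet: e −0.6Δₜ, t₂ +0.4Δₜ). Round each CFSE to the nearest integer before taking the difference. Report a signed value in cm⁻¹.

Octahedral (high-spin): t2g^1 e_g^0, CFSE = 1(−0.4) + 0(+0.6) = -0.4Δ_oct = -0.4 × 9905 = -3962 cm⁻¹.
In a tetrahedral site the filling is e^1 t2^0: CFSE(tet) = -0.6Δₜ = -0.6 × (4/9)(9905) = -2641 cm⁻¹.
OSPE = CFSE(oct) − CFSE(tet) = -3962 − (-2641) = -1321 cm⁻¹.

-1321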